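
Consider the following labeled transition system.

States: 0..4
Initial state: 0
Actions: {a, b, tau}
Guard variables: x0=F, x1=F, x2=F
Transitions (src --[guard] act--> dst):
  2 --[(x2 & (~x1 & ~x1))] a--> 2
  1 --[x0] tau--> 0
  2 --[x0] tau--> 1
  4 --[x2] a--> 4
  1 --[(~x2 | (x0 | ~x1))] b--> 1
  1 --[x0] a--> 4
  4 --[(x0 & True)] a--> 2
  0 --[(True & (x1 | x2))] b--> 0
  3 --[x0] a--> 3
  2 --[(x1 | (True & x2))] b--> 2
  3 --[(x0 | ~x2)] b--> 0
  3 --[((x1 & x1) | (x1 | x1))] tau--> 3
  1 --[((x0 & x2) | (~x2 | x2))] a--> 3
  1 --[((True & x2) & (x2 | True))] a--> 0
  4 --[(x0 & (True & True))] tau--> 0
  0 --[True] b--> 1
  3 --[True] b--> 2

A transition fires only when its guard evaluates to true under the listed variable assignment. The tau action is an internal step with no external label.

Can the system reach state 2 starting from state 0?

Answer: REACHABLE

Working:
5 transition(s) survive guard evaluation.
L0 = {0}
L1 = {1}  total {0,1}
L2 = {3}  total {0,1,3}
L3 = {2}  total {0,1,2,3}
Reach set: {0,1,2,3}
trace reaching 2: b·a·b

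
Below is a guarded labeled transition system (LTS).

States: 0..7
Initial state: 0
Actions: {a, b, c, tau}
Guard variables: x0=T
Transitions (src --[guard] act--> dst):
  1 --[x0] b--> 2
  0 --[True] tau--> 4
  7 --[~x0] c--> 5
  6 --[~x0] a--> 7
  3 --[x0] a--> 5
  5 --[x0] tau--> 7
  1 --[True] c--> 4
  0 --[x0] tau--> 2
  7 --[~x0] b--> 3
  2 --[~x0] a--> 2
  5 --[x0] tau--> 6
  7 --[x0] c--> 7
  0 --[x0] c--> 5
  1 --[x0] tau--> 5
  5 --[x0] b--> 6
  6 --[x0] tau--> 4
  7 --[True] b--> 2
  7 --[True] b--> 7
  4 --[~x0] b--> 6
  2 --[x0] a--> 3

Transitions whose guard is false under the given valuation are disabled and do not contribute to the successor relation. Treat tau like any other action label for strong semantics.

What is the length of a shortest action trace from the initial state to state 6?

Answer: 2

Trace:
BFS to 6:
  depth 0: {0}
  depth 1: {2,4,5}
  depth 2: {3,6,7}
depth(6)=2, e.g. c·b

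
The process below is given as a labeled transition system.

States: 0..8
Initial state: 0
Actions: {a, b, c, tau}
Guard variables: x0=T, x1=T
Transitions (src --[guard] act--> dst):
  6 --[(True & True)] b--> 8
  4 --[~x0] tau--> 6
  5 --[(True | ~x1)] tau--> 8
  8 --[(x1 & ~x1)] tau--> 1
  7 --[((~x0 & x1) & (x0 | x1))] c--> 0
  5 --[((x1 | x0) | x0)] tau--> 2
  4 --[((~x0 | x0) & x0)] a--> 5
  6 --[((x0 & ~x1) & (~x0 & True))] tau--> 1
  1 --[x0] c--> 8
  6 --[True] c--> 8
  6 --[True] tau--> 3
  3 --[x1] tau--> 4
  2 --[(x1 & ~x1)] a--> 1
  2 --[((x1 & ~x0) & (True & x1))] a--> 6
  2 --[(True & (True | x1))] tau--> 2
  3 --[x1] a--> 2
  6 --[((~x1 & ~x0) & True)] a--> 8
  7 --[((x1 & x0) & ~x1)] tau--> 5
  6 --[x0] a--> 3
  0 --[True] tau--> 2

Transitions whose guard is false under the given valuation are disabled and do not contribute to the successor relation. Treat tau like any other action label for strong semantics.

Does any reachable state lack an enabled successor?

Reach set: {0,2}
  0: tau→2  [1 out]
  2: tau→2  [1 out]

Answer: DEADLOCK-FREE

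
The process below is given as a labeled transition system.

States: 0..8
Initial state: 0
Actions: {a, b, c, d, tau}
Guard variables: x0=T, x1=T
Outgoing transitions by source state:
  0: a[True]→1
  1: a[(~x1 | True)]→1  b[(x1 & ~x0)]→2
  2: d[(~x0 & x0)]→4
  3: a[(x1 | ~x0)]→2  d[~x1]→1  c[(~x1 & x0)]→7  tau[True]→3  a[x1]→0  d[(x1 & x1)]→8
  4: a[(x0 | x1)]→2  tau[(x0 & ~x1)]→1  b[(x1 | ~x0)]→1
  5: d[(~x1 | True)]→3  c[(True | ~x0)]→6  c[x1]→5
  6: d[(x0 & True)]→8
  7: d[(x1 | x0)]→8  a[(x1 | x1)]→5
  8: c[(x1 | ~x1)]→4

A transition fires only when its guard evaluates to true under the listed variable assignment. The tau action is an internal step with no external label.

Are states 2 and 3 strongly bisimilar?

Answer: NOT BISIMILAR

Trace:
Bisimulation quotient by refinement:
  P[0] = {{0,1,2,3,4,5,6,7,8}}
  P[1] = {{0,1},{2},{3},{4},{5},{6},{7},{8}}
8 equivalence class(es) (converged in 2)
[2]={2}  [3]={3}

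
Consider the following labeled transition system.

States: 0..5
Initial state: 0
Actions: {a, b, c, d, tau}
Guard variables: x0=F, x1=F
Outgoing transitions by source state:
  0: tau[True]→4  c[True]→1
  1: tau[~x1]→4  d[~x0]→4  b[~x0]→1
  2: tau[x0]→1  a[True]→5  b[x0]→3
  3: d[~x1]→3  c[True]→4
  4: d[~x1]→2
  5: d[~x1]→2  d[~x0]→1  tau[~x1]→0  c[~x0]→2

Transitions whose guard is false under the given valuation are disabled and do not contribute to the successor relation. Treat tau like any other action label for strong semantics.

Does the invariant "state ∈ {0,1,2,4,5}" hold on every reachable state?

Answer: INVARIANT HOLDS

Trace:
Allowed set {0,1,2,4,5}
Reach set: {0,1,2,4,5}
  0: ✓
  1: ✓
  2: ✓
  4: ✓
  5: ✓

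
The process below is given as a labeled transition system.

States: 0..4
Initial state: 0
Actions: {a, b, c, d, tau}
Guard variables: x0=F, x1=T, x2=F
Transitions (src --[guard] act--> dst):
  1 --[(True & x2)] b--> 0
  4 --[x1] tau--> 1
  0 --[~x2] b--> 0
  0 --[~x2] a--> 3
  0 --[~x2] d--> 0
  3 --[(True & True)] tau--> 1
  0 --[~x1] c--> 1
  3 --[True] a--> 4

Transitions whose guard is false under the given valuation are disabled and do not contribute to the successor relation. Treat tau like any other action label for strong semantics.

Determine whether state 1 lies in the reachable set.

Answer: REACHABLE

Working:
6 transition(s) survive guard evaluation.
Layer 0: {0}
Layer 1: {3}  now seen {0,3}
Layer 2: {1,4}  now seen {0,1,3,4}
R = {0,1,3,4}
Path to 1: a·tau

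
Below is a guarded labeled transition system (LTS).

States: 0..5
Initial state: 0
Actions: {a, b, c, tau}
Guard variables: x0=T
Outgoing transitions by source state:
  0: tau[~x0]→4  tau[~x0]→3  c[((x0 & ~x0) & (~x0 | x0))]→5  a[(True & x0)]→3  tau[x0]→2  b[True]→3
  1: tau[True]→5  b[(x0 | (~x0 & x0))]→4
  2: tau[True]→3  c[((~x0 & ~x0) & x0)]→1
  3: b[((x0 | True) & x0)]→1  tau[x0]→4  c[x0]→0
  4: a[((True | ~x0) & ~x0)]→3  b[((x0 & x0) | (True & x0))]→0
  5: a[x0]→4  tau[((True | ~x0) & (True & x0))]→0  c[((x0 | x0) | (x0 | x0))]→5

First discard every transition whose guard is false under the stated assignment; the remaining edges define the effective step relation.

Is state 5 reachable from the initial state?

13 transition(s) survive guard evaluation.
L0 = {0}
L1 = {2,3}  now seen {0,2,3}
L2 = {1,4}  now seen {0,1,2,3,4}
L3 = {5}  now seen {0,1,2,3,4,5}
Reach set: {0,1,2,3,4,5}
witness 5: a·b·tau

Answer: REACHABLE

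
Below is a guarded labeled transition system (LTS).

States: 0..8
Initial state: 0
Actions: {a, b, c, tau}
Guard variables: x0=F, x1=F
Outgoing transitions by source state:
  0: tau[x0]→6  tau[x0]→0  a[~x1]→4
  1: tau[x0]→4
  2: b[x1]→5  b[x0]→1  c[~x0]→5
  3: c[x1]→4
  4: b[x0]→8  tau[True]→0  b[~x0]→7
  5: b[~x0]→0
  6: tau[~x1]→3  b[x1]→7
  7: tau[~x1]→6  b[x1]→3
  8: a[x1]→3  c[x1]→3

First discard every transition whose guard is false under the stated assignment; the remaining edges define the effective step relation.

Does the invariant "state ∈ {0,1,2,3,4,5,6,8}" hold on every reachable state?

Allowed set {0,1,2,3,4,5,6,8}
R = {0,3,4,6,7}
  0: safe
  3: safe
  4: safe
  6: safe
  7: outside
counterexample path to 7: a·b

Answer: INVARIANT VIOLATED at state 7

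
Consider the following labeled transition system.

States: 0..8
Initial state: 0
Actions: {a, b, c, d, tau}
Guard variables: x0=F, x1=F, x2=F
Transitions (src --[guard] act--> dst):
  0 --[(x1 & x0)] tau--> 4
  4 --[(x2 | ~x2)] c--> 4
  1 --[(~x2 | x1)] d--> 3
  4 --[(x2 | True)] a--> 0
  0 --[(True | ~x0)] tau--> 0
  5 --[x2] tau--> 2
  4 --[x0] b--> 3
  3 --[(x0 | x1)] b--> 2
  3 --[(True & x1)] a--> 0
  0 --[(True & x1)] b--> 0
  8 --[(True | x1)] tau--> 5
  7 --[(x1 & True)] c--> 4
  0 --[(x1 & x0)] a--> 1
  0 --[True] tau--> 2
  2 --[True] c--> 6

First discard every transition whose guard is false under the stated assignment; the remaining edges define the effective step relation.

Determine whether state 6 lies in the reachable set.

Answer: REACHABLE

Working:
7 transition(s) survive guard evaluation.
Layer 0: {0}
Layer 1: {2}  now seen {0,2}
Layer 2: {6}  now seen {0,2,6}
Reach set: {0,2,6}
witness 6: tau·c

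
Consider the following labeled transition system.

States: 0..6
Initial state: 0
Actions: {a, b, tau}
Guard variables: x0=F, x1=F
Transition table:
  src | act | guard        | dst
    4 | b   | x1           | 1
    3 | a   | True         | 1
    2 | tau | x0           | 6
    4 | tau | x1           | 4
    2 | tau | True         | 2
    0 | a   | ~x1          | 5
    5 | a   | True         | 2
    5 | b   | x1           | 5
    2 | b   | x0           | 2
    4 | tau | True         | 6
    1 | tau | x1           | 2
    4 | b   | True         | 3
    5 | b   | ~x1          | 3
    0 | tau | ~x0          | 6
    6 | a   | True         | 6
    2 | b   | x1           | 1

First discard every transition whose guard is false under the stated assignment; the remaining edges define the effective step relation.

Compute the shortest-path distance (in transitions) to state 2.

Layered search for 2:
  L0 = {0}
  L1 = {5,6}
  L2 = {2,3}
depth(2)=2, e.g. a·a

Answer: 2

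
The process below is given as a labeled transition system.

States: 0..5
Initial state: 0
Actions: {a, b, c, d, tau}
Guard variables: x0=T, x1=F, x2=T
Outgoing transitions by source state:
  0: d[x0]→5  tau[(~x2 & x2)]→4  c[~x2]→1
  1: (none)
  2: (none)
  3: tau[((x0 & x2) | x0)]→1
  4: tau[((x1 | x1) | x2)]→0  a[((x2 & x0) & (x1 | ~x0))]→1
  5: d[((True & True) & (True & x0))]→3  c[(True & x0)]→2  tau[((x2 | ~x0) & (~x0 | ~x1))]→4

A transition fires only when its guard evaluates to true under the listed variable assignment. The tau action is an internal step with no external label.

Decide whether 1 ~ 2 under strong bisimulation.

Refine partition for ~:
  P[0] = {{0,1,2,3,4,5}}
  P[1] = {{0},{1,2},{3,4},{5}}
  P[2] = {{0},{1,2},{3},{4},{5}}
stable after 3 split(s): 5 block(s)
1∈{1,2}, 2∈{1,2}

Answer: BISIMILAR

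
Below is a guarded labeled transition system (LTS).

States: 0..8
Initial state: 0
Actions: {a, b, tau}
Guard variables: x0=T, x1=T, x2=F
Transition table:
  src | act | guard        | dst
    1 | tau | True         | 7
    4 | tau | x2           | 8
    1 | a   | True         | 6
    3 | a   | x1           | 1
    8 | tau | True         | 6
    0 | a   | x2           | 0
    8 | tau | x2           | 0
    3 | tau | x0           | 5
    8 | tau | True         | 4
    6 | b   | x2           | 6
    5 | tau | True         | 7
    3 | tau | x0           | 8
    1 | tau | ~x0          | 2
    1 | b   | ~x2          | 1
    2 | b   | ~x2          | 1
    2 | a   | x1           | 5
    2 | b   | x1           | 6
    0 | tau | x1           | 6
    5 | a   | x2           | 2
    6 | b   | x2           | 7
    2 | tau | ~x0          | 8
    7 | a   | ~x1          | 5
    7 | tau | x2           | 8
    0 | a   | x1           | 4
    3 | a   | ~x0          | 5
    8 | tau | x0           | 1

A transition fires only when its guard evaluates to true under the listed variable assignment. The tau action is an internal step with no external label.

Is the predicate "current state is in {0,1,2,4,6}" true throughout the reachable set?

Safe = {0,1,2,4,6}
Reachable = {0,4,6}
  0: ✓
  4: ✓
  6: ✓

Answer: INVARIANT HOLDS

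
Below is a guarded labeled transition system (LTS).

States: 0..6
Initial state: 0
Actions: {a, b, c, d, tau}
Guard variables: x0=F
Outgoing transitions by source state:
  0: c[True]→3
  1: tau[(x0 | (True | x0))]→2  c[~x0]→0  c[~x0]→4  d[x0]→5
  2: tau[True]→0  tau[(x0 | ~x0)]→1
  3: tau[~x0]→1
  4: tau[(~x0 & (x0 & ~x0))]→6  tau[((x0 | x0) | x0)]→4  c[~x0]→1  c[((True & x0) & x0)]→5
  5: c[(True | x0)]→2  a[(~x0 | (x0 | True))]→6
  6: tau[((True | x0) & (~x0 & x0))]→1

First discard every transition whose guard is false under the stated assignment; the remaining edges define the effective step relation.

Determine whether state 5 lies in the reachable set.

10 transition(s) survive guard evaluation.
depth 0: {0}
depth 1: {3}  cumulative {0,3}
depth 2: {1}  cumulative {0,1,3}
depth 3: {2,4}  cumulative {0,1,2,3,4}
Reachable = {0,1,2,3,4}

Answer: UNREACHABLE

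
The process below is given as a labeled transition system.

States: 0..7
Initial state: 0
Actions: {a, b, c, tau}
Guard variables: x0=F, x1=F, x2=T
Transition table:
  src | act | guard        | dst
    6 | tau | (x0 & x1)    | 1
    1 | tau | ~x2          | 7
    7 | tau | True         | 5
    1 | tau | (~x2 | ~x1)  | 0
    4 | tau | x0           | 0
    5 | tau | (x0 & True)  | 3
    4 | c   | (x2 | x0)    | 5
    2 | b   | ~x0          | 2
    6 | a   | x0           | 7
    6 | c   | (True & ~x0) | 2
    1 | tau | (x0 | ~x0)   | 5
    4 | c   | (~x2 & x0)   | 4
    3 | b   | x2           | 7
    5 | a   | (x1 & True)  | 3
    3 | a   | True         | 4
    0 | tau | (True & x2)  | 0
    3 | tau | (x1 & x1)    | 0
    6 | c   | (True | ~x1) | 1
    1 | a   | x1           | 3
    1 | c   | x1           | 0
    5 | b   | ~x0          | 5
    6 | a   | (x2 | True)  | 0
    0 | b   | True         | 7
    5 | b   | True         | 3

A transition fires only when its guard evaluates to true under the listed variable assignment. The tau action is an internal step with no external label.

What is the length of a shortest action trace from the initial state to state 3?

Breadth-first toward 3:
  Layer 0: {0}
  Layer 1: {7}
  Layer 2: {5}
  Layer 3: {3}
3 enters at depth 3; path b·tau·b

Answer: 3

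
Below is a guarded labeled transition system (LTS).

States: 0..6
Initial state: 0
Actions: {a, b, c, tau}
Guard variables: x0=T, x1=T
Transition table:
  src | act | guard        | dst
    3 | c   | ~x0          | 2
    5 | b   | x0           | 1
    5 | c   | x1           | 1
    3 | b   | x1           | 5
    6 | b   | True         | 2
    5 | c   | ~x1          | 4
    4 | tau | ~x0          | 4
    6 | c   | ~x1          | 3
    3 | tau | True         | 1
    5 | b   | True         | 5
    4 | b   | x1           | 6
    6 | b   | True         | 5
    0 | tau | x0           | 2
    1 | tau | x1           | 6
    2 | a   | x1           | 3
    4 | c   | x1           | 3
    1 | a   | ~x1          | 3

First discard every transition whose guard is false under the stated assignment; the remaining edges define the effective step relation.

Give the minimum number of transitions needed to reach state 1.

Answer: 3

Analysis:
Layered search for 1:
  depth 0: {0}
  depth 1: {2}
  depth 2: {3}
  depth 3: {1,5}
depth(1)=3, e.g. tau·a·tau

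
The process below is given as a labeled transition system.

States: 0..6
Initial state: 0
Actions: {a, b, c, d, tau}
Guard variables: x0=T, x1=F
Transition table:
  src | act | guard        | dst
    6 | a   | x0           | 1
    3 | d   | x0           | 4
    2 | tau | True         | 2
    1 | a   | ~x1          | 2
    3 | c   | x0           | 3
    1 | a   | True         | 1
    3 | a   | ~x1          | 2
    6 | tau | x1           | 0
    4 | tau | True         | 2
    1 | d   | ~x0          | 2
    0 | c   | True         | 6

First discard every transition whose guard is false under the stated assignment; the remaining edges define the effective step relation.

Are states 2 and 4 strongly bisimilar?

Answer: BISIMILAR

Analysis:
Refine partition for ~:
  π0 = {{0,1,2,3,4,5,6}}
  π1 = {{0},{1,6},{2,4},{3},{5}}
  π2 = {{0},{1},{2,4},{3},{5},{6}}
Fixed point at round 3; 6 class(es).
class of 2: {2,4}; class of 4: {2,4}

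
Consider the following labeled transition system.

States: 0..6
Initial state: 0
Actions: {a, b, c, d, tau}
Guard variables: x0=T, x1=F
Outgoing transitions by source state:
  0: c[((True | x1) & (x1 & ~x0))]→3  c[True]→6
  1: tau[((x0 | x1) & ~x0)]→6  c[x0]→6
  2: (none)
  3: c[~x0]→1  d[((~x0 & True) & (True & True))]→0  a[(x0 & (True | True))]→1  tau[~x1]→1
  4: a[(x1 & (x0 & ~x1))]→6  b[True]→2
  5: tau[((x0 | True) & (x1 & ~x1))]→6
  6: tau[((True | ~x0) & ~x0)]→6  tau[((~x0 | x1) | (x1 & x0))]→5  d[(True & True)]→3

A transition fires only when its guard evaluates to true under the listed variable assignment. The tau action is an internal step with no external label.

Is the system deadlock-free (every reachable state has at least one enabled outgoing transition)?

Reach set: {0,1,3,6}
  0: c→6  [deg 1]
  1: c→6  [deg 1]
  3: a→1  tau→1  [deg 2]
  6: d→3  [deg 1]

Answer: DEADLOCK-FREE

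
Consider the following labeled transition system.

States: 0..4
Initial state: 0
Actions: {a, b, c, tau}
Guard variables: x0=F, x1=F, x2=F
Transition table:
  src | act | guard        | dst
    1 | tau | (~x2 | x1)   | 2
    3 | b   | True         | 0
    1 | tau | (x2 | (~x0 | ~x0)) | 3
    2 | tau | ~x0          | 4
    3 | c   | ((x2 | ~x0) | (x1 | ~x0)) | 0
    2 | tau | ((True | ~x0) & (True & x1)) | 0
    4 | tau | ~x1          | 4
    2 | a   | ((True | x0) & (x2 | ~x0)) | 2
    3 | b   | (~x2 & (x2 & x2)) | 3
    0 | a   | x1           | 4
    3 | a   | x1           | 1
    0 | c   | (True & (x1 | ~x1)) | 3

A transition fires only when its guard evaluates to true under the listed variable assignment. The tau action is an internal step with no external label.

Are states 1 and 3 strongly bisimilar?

Answer: NOT BISIMILAR

Working:
Compute ~ classes (split until stable):
  π0 = {{0,1,2,3,4}}
  π1 = {{0},{1,4},{2},{3}}
  π2 = {{0},{1},{2},{3},{4}}
5 equivalence class(es) (converged in 3)
1∈{1}, 3∈{3}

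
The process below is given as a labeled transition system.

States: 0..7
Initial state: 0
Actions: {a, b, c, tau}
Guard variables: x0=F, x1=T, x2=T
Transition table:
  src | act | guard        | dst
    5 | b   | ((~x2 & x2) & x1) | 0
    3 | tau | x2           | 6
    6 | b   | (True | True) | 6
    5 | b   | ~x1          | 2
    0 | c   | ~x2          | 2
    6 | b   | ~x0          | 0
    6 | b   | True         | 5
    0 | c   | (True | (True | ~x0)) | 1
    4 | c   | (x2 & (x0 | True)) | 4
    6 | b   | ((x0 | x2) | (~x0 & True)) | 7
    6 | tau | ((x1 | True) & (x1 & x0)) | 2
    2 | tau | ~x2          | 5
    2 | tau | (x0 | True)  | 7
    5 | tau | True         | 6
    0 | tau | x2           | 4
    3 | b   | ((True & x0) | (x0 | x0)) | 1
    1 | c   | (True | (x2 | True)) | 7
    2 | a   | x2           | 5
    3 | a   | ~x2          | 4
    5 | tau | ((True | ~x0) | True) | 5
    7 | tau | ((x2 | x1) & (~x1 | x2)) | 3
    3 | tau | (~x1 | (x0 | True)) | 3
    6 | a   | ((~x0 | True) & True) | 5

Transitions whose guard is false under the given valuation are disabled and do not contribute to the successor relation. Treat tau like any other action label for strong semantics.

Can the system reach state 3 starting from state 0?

16 transition(s) survive guard evaluation.
Layer 0: {0}
Layer 1: {1,4}  cumulative {0,1,4}
Layer 2: {7}  cumulative {0,1,4,7}
Layer 3: {3}  cumulative {0,1,3,4,7}
Layer 4: {6}  cumulative {0,1,3,4,6,7}
Layer 5: {5}  cumulative {0,1,3,4,5,6,7}
Reachable = {0,1,3,4,5,6,7}
witness 3: c·c·tau

Answer: REACHABLE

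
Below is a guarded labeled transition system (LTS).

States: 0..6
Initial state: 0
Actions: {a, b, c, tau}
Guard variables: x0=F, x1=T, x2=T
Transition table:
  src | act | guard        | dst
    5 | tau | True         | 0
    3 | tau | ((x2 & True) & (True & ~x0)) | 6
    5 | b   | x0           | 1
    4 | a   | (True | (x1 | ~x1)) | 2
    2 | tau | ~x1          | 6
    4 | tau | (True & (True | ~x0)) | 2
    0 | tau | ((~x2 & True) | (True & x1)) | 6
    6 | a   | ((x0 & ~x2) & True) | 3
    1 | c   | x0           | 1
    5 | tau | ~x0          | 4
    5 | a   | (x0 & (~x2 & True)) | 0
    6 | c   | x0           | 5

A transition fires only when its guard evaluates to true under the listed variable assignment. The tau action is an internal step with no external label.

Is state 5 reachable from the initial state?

Answer: UNREACHABLE

Analysis:
Guard filter leaves 6 enabled edge(s).
Layer 0: {0}
Layer 1: {6}  now seen {0,6}
Reach set: {0,6}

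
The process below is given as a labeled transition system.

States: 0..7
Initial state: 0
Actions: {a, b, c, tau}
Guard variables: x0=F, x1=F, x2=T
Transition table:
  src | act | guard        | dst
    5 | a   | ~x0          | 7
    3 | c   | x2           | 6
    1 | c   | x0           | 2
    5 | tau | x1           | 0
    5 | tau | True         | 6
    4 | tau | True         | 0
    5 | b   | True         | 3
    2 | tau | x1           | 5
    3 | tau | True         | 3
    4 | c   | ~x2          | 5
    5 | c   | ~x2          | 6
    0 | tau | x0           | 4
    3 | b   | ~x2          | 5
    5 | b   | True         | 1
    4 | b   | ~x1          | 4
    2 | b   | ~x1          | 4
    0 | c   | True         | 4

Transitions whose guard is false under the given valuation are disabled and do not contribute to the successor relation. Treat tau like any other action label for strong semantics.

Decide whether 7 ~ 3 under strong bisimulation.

Bisimulation quotient by refinement:
  P[0] = {{0,1,2,3,4,5,6,7}}
  P[1] = {{0},{1,6,7},{2},{3},{4},{5}}
Fixed point at round 2; 6 class(es).
7∈{1,6,7}, 3∈{3}

Answer: NOT BISIMILAR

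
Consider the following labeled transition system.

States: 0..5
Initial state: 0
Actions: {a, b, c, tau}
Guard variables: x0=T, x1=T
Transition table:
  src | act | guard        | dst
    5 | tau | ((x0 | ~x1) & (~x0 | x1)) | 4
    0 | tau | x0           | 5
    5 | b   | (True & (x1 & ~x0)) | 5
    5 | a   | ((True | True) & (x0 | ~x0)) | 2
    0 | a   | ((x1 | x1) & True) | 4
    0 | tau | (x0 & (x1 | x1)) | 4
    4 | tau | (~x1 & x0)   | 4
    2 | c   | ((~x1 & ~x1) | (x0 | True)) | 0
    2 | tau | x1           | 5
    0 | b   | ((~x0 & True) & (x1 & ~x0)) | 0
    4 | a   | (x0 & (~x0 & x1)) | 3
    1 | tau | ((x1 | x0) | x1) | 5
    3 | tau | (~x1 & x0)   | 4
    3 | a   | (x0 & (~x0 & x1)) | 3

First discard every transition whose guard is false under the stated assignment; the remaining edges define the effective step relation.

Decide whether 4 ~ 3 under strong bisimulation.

Bisimulation quotient by refinement:
  round 0: {{0,1,2,3,4,5}}
  round 1: {{0,5},{1},{2},{3,4}}
  round 2: {{0},{1},{2},{3,4},{5}}
stable after 3 split(s): 5 block(s)
4∈{3,4}, 3∈{3,4}

Answer: BISIMILAR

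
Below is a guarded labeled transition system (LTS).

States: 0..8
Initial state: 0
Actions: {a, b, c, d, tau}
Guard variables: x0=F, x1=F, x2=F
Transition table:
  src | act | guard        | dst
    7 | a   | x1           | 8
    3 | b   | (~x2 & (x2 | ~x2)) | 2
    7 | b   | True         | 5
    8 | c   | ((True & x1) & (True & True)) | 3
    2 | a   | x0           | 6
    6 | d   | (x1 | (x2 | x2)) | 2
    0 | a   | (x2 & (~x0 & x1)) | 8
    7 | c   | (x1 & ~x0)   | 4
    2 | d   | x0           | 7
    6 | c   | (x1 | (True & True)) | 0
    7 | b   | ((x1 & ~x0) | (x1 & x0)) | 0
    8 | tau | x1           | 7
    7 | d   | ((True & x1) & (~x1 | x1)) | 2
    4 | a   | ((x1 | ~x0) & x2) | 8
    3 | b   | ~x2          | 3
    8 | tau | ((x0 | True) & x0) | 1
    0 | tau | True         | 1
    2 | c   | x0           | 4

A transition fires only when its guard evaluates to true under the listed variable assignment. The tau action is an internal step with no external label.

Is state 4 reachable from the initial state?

Guard filter leaves 5 enabled edge(s).
depth 0: {0}
depth 1: {1}  total {0,1}
Reachable = {0,1}

Answer: UNREACHABLE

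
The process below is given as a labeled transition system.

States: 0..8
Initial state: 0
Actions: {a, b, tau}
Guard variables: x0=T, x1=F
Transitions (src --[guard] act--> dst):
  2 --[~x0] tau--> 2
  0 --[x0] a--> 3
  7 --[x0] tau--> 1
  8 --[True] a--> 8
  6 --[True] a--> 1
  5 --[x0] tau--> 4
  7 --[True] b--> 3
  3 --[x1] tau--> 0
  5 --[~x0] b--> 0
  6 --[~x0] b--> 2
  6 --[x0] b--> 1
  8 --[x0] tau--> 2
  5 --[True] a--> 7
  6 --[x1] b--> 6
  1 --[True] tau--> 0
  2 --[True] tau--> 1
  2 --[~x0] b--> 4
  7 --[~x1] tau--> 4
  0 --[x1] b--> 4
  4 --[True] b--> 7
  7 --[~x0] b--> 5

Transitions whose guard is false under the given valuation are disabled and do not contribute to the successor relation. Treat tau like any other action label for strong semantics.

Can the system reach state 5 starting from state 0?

After dropping false guards: 13 live edges.
L0 = {0}
L1 = {3}  now seen {0,3}
Reach set: {0,3}

Answer: UNREACHABLE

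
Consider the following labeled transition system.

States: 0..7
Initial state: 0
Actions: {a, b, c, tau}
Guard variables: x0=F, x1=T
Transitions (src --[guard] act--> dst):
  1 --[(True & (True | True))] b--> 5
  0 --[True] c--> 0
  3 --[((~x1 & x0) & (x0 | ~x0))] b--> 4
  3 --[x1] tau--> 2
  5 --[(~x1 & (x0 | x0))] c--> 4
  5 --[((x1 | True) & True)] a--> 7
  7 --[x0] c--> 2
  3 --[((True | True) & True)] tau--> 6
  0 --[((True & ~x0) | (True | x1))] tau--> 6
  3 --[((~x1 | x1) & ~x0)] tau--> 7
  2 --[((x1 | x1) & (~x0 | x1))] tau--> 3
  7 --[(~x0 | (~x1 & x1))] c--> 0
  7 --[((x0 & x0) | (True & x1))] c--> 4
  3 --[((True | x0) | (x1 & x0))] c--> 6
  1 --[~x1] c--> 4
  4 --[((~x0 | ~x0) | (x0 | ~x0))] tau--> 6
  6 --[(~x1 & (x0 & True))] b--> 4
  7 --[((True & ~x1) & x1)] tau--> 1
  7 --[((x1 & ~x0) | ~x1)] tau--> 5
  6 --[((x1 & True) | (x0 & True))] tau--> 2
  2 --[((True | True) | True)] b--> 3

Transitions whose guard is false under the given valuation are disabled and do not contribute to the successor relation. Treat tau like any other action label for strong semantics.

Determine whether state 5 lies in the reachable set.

15 transition(s) survive guard evaluation.
Layer 0: {0}
Layer 1: {6}  total {0,6}
Layer 2: {2}  total {0,2,6}
Layer 3: {3}  total {0,2,3,6}
Layer 4: {7}  total {0,2,3,6,7}
Layer 5: {4,5}  total {0,2,3,4,5,6,7}
R = {0,2,3,4,5,6,7}
trace reaching 5: tau·tau·tau·tau·tau

Answer: REACHABLE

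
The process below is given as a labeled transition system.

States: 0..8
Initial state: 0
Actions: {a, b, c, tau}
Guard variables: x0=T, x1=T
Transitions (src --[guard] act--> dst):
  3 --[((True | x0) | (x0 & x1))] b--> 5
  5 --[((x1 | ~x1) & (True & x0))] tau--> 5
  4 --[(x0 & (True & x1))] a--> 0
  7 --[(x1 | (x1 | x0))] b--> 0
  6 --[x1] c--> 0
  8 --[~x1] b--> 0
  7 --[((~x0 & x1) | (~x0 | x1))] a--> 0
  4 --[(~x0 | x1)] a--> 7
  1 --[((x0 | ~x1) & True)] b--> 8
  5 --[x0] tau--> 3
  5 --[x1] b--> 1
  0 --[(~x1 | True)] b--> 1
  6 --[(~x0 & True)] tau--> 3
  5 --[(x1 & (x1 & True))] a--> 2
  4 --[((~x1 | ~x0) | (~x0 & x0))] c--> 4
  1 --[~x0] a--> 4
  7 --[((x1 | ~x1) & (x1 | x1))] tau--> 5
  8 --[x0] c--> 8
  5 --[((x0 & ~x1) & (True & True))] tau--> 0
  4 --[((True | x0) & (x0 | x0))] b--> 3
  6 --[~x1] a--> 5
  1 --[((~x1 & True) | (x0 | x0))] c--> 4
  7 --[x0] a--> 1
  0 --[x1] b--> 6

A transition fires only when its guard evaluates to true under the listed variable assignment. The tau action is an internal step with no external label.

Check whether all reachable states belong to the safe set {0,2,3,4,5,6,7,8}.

Answer: INVARIANT VIOLATED at state 1

Analysis:
Allowed set {0,2,3,4,5,6,7,8}
Reachable = {0,1,2,3,4,5,6,7,8}
  0: ✓
  1: outside
  2: ✓
  3: ✓
  4: ✓
  5: ✓
  6: ✓
  7: ✓
  8: ✓
reach 1 via b — violates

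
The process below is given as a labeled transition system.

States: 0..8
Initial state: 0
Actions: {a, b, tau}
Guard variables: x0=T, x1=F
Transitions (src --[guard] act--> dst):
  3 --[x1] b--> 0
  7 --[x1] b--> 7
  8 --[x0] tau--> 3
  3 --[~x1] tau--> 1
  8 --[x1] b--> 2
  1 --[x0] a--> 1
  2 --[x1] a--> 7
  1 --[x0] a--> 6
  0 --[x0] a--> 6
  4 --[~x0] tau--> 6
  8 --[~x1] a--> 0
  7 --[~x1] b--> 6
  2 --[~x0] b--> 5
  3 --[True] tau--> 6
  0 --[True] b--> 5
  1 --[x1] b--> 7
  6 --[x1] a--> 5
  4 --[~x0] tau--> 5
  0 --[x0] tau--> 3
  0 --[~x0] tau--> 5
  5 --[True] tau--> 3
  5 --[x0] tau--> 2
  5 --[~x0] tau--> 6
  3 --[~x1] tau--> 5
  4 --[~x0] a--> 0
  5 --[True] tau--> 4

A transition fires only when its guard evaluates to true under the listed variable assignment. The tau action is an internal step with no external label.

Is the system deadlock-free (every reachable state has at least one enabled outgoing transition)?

R = {0,1,2,3,4,5,6}
  0: a→6  b→5  tau→3  [deg 3]
  1: a→1  a→6  [deg 2]
  2: ∅  [STUCK]
  3: tau→1  tau→5  tau→6  [deg 3]
  4: ∅  [STUCK]
  5: tau→2  tau→3  tau→4  [deg 3]
  6: ∅  [STUCK]
trace reaching 2: b·tau

Answer: DEADLOCK at state 2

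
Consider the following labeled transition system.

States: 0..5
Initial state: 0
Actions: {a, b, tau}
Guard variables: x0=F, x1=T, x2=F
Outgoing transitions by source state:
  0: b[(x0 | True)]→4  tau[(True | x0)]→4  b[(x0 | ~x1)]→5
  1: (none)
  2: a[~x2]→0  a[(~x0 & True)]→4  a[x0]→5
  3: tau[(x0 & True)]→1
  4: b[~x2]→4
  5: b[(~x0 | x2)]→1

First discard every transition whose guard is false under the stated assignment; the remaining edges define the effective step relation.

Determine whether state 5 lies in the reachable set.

Answer: UNREACHABLE

Working:
6 transition(s) survive guard evaluation.
depth 0: {0}
depth 1: {4}  now seen {0,4}
Reach set: {0,4}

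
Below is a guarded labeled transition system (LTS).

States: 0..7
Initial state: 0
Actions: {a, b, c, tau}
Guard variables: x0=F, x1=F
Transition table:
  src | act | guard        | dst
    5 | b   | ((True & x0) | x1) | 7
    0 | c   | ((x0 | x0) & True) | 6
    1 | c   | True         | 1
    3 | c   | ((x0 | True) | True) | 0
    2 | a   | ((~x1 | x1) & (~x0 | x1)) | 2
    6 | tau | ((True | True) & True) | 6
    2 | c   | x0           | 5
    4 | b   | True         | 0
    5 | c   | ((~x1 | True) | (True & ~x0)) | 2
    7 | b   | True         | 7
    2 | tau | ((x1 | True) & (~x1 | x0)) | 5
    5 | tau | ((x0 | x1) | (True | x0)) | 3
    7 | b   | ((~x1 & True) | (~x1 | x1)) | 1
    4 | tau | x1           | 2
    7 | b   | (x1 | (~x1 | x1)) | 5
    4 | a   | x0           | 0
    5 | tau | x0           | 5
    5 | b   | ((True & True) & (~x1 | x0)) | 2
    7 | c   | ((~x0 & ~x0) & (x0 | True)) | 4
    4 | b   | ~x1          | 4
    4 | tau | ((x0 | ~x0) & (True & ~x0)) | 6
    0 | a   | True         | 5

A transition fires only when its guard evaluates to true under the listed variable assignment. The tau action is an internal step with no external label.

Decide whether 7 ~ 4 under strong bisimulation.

Refine partition for ~:
  P[0] = {{0,1,2,3,4,5,6,7}}
  P[1] = {{0},{1,3},{2},{4},{5},{6},{7}}
  P[2] = {{0},{1},{2},{3},{4},{5},{6},{7}}
8 equivalence class(es) (converged in 3)
[7]={7}  [4]={4}

Answer: NOT BISIMILAR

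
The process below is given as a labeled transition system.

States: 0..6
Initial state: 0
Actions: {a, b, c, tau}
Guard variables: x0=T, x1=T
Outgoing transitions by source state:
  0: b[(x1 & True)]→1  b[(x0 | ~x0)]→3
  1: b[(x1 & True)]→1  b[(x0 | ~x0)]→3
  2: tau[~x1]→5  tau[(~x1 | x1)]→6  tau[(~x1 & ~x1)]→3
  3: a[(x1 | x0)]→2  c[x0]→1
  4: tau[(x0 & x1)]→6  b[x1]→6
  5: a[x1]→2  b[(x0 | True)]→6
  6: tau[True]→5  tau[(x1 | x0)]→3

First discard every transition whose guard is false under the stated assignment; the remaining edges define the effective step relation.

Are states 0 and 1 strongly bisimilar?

Refine partition for ~:
  round 0: {{0,1,2,3,4,5,6}}
  round 1: {{0,1},{2,6},{3},{4},{5}}
  round 2: {{0,1},{2},{3},{4},{5},{6}}
stable after 3 split(s): 6 block(s)
[0]={0,1}  [1]={0,1}

Answer: BISIMILAR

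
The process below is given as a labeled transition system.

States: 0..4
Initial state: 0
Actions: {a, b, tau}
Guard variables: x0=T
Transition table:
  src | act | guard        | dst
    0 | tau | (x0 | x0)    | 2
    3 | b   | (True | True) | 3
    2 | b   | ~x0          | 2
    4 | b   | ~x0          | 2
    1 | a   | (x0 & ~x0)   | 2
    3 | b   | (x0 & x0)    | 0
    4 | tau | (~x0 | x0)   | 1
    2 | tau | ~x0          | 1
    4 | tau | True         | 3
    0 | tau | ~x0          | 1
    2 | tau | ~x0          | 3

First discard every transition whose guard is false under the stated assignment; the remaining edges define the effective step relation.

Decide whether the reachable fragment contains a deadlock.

Answer: DEADLOCK at state 2

Working:
Reachable = {0,2}
  0: tau→2  [1 exit(s)]
  2: ∅  [no exit]
Path to 2: tau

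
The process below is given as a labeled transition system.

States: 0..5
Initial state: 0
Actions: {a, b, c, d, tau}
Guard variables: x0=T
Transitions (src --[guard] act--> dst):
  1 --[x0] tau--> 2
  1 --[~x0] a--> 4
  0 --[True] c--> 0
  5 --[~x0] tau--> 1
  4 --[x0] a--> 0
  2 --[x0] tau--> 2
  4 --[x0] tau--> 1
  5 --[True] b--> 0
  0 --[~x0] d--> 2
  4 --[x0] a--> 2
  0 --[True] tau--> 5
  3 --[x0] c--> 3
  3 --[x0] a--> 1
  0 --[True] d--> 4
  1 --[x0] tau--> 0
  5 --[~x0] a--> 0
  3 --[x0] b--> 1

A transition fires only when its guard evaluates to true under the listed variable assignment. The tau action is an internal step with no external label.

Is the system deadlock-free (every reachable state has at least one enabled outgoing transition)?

Reach set: {0,1,2,4,5}
  0: c→0  d→4  tau→5  [3 exit(s)]
  1: tau→0  tau→2  [2 exit(s)]
  2: tau→2  [1 exit(s)]
  4: a→0  a→2  tau→1  [3 exit(s)]
  5: b→0  [1 exit(s)]

Answer: DEADLOCK-FREE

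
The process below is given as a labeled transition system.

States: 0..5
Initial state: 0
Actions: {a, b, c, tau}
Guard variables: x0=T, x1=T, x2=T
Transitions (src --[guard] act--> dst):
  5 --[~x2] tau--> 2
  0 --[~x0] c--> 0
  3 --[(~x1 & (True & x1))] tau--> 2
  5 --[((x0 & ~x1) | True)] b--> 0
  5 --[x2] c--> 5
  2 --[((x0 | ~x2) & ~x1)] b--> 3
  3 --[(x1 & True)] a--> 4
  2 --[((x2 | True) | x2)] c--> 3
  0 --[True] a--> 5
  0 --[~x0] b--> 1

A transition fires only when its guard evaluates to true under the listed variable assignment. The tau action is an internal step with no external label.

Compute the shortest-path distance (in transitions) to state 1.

Layered search for 1:
  Layer 0: {0}
  Layer 1: {5}
1 never appears.

Answer: UNREACHABLE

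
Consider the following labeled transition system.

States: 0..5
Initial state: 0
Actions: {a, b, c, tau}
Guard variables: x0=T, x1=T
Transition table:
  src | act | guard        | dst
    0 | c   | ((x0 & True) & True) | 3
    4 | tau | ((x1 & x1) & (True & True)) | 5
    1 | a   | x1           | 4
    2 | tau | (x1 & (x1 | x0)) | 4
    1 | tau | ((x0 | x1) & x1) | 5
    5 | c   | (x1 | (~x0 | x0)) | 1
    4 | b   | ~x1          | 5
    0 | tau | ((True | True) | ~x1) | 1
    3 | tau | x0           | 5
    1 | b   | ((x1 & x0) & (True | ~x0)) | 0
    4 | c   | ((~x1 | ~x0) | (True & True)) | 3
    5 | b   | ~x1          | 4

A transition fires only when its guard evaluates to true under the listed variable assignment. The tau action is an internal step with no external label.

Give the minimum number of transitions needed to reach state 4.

Answer: 2

Analysis:
BFS to 4:
  depth 0: {0}
  depth 1: {1,3}
  depth 2: {4,5}
4 enters at depth 2; path tau·a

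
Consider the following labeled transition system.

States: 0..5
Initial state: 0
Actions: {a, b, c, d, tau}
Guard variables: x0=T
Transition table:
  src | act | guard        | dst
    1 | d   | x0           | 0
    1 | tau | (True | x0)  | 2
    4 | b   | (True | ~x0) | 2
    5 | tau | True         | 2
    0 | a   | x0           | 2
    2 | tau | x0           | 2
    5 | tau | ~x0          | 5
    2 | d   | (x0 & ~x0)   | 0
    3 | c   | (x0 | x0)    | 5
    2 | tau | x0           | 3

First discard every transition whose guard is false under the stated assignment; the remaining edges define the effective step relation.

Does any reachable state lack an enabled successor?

Answer: DEADLOCK-FREE

Working:
Reach set: {0,2,3,5}
  0: a→2  [deg 1]
  2: tau→2  tau→3  [deg 2]
  3: c→5  [deg 1]
  5: tau→2  [deg 1]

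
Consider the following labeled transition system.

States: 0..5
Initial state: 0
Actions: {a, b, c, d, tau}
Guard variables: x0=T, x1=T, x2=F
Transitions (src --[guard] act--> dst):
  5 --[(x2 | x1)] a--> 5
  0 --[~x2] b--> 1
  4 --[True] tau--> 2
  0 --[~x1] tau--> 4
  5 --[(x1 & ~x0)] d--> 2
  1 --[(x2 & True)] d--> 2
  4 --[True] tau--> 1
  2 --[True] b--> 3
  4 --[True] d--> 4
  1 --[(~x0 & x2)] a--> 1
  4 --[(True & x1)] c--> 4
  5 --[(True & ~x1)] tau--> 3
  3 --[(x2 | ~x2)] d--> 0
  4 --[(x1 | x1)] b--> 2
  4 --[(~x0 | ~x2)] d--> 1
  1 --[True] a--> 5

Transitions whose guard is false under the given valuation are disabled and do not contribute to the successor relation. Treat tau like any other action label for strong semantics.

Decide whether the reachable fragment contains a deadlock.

Reach set: {0,1,5}
  0: b→1  [deg 1]
  1: a→5  [deg 1]
  5: a→5  [deg 1]

Answer: DEADLOCK-FREE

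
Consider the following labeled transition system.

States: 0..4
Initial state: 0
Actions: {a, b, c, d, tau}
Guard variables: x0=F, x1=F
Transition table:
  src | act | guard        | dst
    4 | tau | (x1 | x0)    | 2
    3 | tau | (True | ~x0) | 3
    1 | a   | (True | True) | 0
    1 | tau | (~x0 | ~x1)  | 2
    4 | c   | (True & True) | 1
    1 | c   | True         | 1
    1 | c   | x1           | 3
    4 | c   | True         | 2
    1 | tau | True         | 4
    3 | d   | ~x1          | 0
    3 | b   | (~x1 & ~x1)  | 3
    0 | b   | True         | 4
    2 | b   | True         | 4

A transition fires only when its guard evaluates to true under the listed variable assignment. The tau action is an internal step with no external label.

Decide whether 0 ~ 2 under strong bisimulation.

Answer: BISIMILAR

Analysis:
Bisimulation quotient by refinement:
  round 0: {{0,1,2,3,4}}
  round 1: {{0,2},{1},{3},{4}}
stable after 2 split(s): 4 block(s)
class of 0: {0,2}; class of 2: {0,2}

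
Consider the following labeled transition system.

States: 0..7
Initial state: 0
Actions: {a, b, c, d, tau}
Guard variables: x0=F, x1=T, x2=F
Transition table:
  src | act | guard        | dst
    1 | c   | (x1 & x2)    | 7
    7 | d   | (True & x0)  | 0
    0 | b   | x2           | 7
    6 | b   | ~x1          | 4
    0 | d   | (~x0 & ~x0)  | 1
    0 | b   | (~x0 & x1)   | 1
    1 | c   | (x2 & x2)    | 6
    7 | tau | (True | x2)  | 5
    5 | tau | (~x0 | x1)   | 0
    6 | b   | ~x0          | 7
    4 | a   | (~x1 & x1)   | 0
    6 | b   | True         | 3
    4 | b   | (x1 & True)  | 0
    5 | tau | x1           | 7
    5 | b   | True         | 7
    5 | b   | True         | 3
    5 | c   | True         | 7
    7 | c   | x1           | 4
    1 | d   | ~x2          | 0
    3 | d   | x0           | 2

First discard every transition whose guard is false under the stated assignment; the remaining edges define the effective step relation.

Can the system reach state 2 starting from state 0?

Answer: UNREACHABLE

Trace:
After dropping false guards: 13 live edges.
Layer 0: {0}
Layer 1: {1}  cumulative {0,1}
R = {0,1}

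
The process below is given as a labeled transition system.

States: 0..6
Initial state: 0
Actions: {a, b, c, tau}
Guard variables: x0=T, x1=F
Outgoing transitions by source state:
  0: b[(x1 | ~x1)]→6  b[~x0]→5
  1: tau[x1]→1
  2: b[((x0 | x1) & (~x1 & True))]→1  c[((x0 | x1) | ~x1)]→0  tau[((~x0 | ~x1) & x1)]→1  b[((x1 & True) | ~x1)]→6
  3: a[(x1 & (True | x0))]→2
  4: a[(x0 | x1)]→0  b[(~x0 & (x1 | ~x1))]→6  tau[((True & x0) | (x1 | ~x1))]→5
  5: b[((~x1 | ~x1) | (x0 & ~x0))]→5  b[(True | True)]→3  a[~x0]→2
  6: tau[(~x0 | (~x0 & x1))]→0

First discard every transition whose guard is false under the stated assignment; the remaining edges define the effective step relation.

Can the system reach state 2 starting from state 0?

Guard filter leaves 8 enabled edge(s).
Layer 0: {0}
Layer 1: {6}  now seen {0,6}
R = {0,6}

Answer: UNREACHABLE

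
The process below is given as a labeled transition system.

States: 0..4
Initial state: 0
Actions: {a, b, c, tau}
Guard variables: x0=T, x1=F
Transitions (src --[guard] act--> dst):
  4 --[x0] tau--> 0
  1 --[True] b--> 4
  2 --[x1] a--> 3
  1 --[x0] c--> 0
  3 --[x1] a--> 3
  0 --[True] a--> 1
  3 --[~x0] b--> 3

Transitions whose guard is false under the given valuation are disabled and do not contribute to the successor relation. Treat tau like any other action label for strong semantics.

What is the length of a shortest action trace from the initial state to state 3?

Answer: UNREACHABLE

Working:
Breadth-first toward 3:
  depth 0: {0}
  depth 1: {1}
  depth 2: {4}
3 never appears.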